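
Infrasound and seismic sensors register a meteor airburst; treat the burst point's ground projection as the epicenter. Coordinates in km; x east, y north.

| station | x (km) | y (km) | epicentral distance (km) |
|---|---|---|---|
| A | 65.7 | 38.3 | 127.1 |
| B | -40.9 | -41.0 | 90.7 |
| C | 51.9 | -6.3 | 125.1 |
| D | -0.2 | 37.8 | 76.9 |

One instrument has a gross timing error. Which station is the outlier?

D

Solve using three stations at a time. Using A, B, C (subtract circle equations pairwise → linear system) gives (x, y) ≈ (-61.1, 47.4).
Distances from that point to each station vs reported:
  A: calculated 127.1 vs reported 127.1 → residual 0.0 km
  B: calculated 90.7 vs reported 90.7 → residual 0.0 km
  C: calculated 125.1 vs reported 125.1 → residual 0.0 km
  D: calculated 61.6 vs reported 76.9 → residual 15.3 km
A, B, C are mutually consistent (residuals ≈ 0); D is off by 15.3 km.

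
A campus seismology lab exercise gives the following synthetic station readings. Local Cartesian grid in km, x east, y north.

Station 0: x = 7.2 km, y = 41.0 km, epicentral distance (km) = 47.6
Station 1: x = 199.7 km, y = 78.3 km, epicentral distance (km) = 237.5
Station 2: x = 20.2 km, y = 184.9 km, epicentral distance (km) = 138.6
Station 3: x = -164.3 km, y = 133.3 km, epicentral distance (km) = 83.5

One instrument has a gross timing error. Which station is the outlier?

Solve using three stations at a time. Using Station 0, Station 1, Station 2 (subtract circle equations pairwise → linear system) gives (x, y) ≈ (-37.0, 58.7).
Distances from that point to each station vs reported:
  Station 0: calculated 47.6 vs reported 47.6 → residual 0.0 km
  Station 1: calculated 237.5 vs reported 237.5 → residual 0.0 km
  Station 2: calculated 138.6 vs reported 138.6 → residual 0.0 km
  Station 3: calculated 147.6 vs reported 83.5 → residual 64.1 km
Station 0, Station 1, Station 2 are mutually consistent (residuals ≈ 0); Station 3 is off by 64.1 km.

Station 3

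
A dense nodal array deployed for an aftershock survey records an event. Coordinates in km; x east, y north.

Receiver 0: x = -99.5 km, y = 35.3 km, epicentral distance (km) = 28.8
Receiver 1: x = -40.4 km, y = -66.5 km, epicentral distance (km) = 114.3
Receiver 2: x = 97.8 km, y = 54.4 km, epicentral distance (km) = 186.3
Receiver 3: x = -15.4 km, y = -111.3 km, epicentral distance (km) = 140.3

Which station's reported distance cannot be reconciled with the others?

Solve using three stations at a time. Using Receiver 0, Receiver 2, Receiver 3 (subtract circle equations pairwise → linear system) gives (x, y) ≈ (-83.5, 11.4).
Distances from that point to each station vs reported:
  Receiver 0: calculated 28.8 vs reported 28.8 → residual 0.0 km
  Receiver 1: calculated 89.0 vs reported 114.3 → residual 25.3 km
  Receiver 2: calculated 186.3 vs reported 186.3 → residual 0.0 km
  Receiver 3: calculated 140.3 vs reported 140.3 → residual 0.0 km
Receiver 0, Receiver 2, Receiver 3 are mutually consistent (residuals ≈ 0); Receiver 1 is off by 25.3 km.

Receiver 1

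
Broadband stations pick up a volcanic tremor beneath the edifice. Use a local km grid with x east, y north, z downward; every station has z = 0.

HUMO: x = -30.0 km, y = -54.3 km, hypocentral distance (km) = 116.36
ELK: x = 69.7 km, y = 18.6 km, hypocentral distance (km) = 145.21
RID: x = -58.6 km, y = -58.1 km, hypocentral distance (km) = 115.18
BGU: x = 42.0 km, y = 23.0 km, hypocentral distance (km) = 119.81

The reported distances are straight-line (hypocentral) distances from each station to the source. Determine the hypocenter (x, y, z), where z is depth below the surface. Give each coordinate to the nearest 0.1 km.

x ≈ -62.2 km, y ≈ 42.6 km, depth ≈ 55.8 km

Each station gives a sphere (x−x_i)² + (y−y_i)² + z² = d_i² (stations at z=0).
Subtracting the HUMO sphere from ELK and RID: z² cancels, leaving linear equations in x and y:
199.4 x + 145.8 y = -6190.73
-57.2 x − 7.6 y = 3234.30
Solving: x ≈ -62.206, y ≈ 42.614 km (keep extra digits for the depth step; rounded: -62.2, 42.6).
Then from the HUMO sphere: z² = 116.36² − (x + 30.0)² − (y + 54.3)² with x = -62.206, y = 42.614, so z ≈ 55.768 ≈ 55.8 km.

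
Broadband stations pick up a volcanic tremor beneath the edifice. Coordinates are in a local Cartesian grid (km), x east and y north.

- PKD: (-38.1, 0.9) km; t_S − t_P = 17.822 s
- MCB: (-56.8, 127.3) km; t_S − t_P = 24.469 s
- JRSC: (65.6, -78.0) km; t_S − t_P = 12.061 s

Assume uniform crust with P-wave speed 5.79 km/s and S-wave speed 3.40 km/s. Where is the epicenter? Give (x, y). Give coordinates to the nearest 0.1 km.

Distance from S−P lag: d = Δt · v_P v_S / (v_P − v_S) = Δt · (5.79·3.40)/(5.79−3.40) ≈ 8.2368·Δt.
So d_PKD = 146.80, d_MCB = 201.55, d_JRSC = 99.34 km.
Circle about each station: (x + 38.1)² + (y − 0.9)² = 146.80²; (x + 56.8)² + (y − 127.3)² = 201.55²; (x − 65.6)² + (y + 78.0)² = 99.34².
Subtracting the PKD equation from the MCB and JRSC equations removes the quadratic terms:
-37.4 x + 252.8 y = -1093.05
207.4 x − 157.8 y = 20616.74
Solving the 2×2 system: x ≈ 108.3, y ≈ 11.7 km.

108.3 km east, 11.7 km north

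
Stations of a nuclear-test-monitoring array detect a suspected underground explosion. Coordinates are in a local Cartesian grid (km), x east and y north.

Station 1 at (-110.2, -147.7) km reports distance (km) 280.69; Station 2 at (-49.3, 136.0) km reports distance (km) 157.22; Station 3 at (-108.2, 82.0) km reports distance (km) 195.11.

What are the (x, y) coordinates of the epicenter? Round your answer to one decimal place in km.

84.9 km east, 54.1 km north

Circle about each station: (x + 110.2)² + (y + 147.7)² = 280.69²; (x + 49.3)² + (y − 136.0)² = 157.22²; (x + 108.2)² + (y − 82.0)² = 195.11².
Subtracting the Station 1 equation from the Station 2 and Station 3 equations removes the quadratic terms:
121.8 x + 567.4 y = 41035.91
4.0 x + 459.4 y = 25190.87
Solving the 2×2 system: x ≈ 84.9, y ≈ 54.1 km.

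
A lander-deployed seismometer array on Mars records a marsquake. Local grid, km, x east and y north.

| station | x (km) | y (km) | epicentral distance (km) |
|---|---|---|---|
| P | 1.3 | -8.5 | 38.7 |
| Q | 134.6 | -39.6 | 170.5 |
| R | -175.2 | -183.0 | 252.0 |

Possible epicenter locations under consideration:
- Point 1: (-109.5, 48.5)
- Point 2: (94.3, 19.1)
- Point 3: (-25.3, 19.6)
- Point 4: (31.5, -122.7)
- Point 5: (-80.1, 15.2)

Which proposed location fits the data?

For each candidate, compare |candidate − station| to the reported distance:
Point 1: residuals P 85.9, Q 89.0, R 11.4 → max 89.0 km
Point 2: residuals P 58.3, Q 99.3, R 84.9 → max 99.3 km
Point 3: residuals P 0.0, Q 0.0, R 0.0 → max 0.0 km
Point 4: residuals P 79.4, Q 38.1, R 36.7 → max 79.4 km
Point 5: residuals P 46.1, Q 51.1, R 32.2 → max 51.1 km
Only Point 3 has all residuals ≈ 0.

Point 3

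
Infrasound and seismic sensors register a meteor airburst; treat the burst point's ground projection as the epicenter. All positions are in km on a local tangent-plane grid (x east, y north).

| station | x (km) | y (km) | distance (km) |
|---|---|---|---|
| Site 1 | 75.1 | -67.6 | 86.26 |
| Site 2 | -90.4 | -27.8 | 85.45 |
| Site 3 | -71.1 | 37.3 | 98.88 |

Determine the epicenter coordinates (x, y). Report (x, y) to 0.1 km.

x ≈ -5.4 km, y ≈ -36.6 km

Circle about each station: (x − 75.1)² + (y + 67.6)² = 86.26²; (x + 90.4)² + (y + 27.8)² = 85.45²; (x + 71.1)² + (y − 37.3)² = 98.88².
Subtracting the Site 1 equation from the Site 2 and Site 3 equations removes the quadratic terms:
-331.0 x + 79.6 y = -1125.68
-292.4 x + 209.8 y = -6099.74
Solving the 2×2 system: x ≈ -5.4, y ≈ -36.6 km.
Check against Site 1 (with the unrounded x, y): √((x − 75.1)²+(y + 67.6)²) = 86.26 ≈ 86.26 km. ✓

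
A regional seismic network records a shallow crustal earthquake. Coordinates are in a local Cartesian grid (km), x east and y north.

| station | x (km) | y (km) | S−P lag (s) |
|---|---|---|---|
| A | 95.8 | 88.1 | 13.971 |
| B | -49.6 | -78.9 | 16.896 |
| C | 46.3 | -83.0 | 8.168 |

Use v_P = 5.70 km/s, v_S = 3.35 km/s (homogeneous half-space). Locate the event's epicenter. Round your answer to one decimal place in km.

Distance from S−P lag: d = Δt · v_P v_S / (v_P − v_S) = Δt · (5.70·3.35)/(5.70−3.35) ≈ 8.1255·Δt.
So d_A = 113.52, d_B = 137.29, d_C = 66.37 km.
Circle about each station: (x − 95.8)² + (y − 88.1)² = 113.52²; (x + 49.6)² + (y + 78.9)² = 137.29²; (x − 46.3)² + (y + 83.0)² = 66.37².
Subtracting pairs of circle equations eliminates x²+y² and gives linear equations (the radical axes):
-290.8 x − 334.0 y = -14215.63
-99.0 x − 342.2 y = 575.25
Solving the 2×2 system: x ≈ 76.1, y ≈ -23.7 km.

76.1 km east, -23.7 km north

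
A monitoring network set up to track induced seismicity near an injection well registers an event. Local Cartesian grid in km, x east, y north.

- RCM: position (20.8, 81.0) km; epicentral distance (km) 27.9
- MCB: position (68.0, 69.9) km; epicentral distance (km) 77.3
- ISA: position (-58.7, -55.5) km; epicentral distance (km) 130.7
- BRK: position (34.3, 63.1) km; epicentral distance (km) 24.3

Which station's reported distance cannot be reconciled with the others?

Solve using three stations at a time. Using RCM, ISA, BRK (subtract circle equations pairwise → linear system) gives (x, y) ≈ (11.5, 54.7).
Distances from that point to each station vs reported:
  RCM: calculated 27.9 vs reported 27.9 → residual 0.0 km
  MCB: calculated 58.5 vs reported 77.3 → residual 18.8 km
  ISA: calculated 130.7 vs reported 130.7 → residual 0.0 km
  BRK: calculated 24.3 vs reported 24.3 → residual 0.0 km
RCM, ISA, BRK are mutually consistent (residuals ≈ 0); MCB is off by 18.8 km.

MCB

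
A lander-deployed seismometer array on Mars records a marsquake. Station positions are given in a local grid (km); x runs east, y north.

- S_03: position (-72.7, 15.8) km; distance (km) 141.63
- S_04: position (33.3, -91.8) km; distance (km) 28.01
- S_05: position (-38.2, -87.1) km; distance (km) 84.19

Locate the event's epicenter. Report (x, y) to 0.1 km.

Circle about each station: (x + 72.7)² + (y − 15.8)² = 141.63²; (x − 33.3)² + (y + 91.8)² = 28.01²; (x + 38.2)² + (y + 87.1)² = 84.19².
Subtracting the S_03 equation from the S_04 and S_05 equations removes the quadratic terms:
212.0 x − 215.2 y = 23275.70
69.0 x − 205.8 y = 16481.82
Solving the 2×2 system: x ≈ 43.2, y ≈ -65.6 km.
Check against S_03 (with the unrounded x, y): √((x + 72.7)²+(y − 15.8)²) = 141.63 ≈ 141.63 km. ✓

43.2 km east, -65.6 km north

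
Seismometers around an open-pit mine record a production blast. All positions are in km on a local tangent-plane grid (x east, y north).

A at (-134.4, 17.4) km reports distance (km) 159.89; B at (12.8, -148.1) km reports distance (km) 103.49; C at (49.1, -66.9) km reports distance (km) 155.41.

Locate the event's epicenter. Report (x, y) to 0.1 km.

Circle about each station: (x + 134.4)² + (y − 17.4)² = 159.89²; (x − 12.8)² + (y + 148.1)² = 103.49²; (x − 49.1)² + (y + 66.9)² = 155.41².
Subtracting the A equation from the B and C equations removes the quadratic terms:
294.4 x − 331.0 y = 18585.96
367.0 x − 168.6 y = -10067.16
Solving the 2×2 system: x ≈ -90.0, y ≈ -136.2 km.
Check against A (with the unrounded x, y): √((x + 134.4)²+(y − 17.4)²) = 159.89 ≈ 159.89 km. ✓

x ≈ -90.0 km, y ≈ -136.2 km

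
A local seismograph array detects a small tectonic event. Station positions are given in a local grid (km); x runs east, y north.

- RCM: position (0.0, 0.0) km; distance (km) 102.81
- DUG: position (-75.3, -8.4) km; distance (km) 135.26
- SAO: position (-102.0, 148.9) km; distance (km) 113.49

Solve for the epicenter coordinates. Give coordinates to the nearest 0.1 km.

Circle about each station: x² + y² = 102.81²; (x + 75.3)² + (y + 8.4)² = 135.26²; (x + 102.0)² + (y − 148.9)² = 113.49².
Subtracting the RCM equation from the DUG and SAO equations removes the quadratic terms:
-150.6 x − 16.8 y = -1984.72
-204.0 x + 297.8 y = 30265.13
Solving the 2×2 system: x ≈ 1.7, y ≈ 102.8 km.

x ≈ 1.7 km, y ≈ 102.8 km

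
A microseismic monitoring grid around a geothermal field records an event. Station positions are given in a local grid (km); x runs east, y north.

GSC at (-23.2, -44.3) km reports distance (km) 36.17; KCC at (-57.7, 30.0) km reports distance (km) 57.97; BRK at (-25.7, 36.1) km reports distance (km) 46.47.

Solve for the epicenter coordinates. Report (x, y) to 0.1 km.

x ≈ -14.9 km, y ≈ -9.1 km

Circle about each station: (x + 23.2)² + (y + 44.3)² = 36.17²; (x + 57.7)² + (y − 30.0)² = 57.97²; (x + 25.7)² + (y − 36.1)² = 46.47².
Subtracting pairs of circle equations eliminates x²+y² and gives linear equations (the radical axes):
-69.0 x + 148.6 y = -323.69
-5.0 x + 160.8 y = -1388.22
Solving the 2×2 system: x ≈ -14.9, y ≈ -9.1 km.
Check against GSC (with the unrounded x, y): √((x + 23.2)²+(y + 44.3)²) = 36.17 ≈ 36.17 km. ✓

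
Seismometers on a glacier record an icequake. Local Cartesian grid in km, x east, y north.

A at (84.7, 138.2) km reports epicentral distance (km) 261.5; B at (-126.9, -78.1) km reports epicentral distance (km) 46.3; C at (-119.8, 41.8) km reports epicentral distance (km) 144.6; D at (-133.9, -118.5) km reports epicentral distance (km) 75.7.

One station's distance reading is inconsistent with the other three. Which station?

C

Solve using three stations at a time. Using A, B, D (subtract circle equations pairwise → linear system) gives (x, y) ≈ (-83.5, -62.0).
Distances from that point to each station vs reported:
  A: calculated 261.5 vs reported 261.5 → residual 0.0 km
  B: calculated 46.3 vs reported 46.3 → residual 0.0 km
  C: calculated 110.0 vs reported 144.6 → residual 34.6 km
  D: calculated 75.7 vs reported 75.7 → residual 0.0 km
A, B, D are mutually consistent (residuals ≈ 0); C is off by 34.6 km.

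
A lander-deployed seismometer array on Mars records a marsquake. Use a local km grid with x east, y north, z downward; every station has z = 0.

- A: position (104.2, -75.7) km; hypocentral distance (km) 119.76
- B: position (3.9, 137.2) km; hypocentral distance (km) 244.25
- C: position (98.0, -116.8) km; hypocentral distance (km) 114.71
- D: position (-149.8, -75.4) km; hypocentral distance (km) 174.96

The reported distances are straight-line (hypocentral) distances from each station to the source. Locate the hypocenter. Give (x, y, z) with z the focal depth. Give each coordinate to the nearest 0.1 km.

x ≈ 9.2 km, y ≈ -96.8 km, depth ≈ 69.8 km

Each station gives a sphere (x−x_i)² + (y−y_i)² + z² = d_i² (stations at z=0).
Subtracting the A sphere from B and C: z² cancels, leaving linear equations in x and y:
-200.6 x + 425.8 y = -43064.68
-12.4 x − 82.2 y = 7842.18
Solving: x ≈ 9.220, y ≈ -96.795 km (keep extra digits for the depth step; rounded: 9.2, -96.8).
Then from the A sphere: z² = 119.76² − (x − 104.2)² − (y + 75.7)² with x = 9.220, y = -96.795, so z ≈ 69.830 ≈ 69.8 km.
Check against D (with the unrounded solution): distance 174.99 ≈ 174.96 km. ✓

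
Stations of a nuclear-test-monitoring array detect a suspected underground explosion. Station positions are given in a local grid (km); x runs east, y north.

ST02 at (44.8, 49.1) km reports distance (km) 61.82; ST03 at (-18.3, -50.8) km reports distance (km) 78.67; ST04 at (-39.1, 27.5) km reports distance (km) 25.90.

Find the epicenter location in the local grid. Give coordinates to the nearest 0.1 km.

(-13.2, 27.7)

Circle about each station: (x − 44.8)² + (y − 49.1)² = 61.82²; (x + 18.3)² + (y + 50.8)² = 78.67²; (x + 39.1)² + (y − 27.5)² = 25.90².
Subtracting pairs of circle equations eliminates x²+y² and gives linear equations (the radical axes):
-126.2 x − 199.8 y = -3869.58
-167.8 x − 43.2 y = 1018.11
Solving the 2×2 system: x ≈ -13.2, y ≈ 27.7 km.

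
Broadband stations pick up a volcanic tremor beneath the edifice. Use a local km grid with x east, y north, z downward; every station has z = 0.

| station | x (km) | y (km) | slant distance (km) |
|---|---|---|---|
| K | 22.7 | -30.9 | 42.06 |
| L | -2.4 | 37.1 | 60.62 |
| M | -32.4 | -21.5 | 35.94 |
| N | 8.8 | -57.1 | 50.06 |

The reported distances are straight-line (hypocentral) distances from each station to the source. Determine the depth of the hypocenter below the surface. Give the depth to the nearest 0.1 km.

Each station gives a sphere (x−x_i)² + (y−y_i)² + z² = d_i² (stations at z=0).
Subtracting the K sphere from L and M: z² cancels, leaving linear equations in x and y:
-50.2 x + 136.0 y = -1993.67
-110.2 x + 18.8 y = 519.27
Solving: x ≈ -7.698, y ≈ -17.501 km (keep extra digits for the depth step; rounded: -7.7, -17.5).
Then from the K sphere: z² = 42.06² − (x − 22.7)² − (y + 30.9)² with x = -7.698, y = -17.501, so z ≈ 25.797 ≈ 25.8 km.

z ≈ 25.8 km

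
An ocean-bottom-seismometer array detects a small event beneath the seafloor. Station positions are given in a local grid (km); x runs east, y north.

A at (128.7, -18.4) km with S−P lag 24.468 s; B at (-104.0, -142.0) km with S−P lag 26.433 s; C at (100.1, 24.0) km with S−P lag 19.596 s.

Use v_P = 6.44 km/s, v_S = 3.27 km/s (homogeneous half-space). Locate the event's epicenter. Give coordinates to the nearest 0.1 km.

(-29.9, 17.2)

Distance from S−P lag: d = Δt · v_P v_S / (v_P − v_S) = Δt · (6.44·3.27)/(6.44−3.27) ≈ 6.6432·Δt.
So d_A = 162.54, d_B = 175.60, d_C = 130.18 km.
Circle about each station: (x − 128.7)² + (y + 18.4)² = 162.54²; (x + 104.0)² + (y + 142.0)² = 175.60²; (x − 100.1)² + (y − 24.0)² = 130.18².
Subtracting pairs of circle equations eliminates x²+y² and gives linear equations (the radical axes):
-465.4 x − 247.2 y = 9661.64
-57.2 x + 84.8 y = 3166.18
Solving the 2×2 system: x ≈ -29.9, y ≈ 17.2 km.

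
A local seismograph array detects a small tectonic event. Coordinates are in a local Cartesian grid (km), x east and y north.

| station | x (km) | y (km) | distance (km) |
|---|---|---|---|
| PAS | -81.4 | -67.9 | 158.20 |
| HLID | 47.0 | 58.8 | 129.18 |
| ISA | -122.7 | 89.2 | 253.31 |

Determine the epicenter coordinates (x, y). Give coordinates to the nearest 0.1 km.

Circle about each station: (x + 81.4)² + (y + 67.9)² = 158.20²; (x − 47.0)² + (y − 58.8)² = 129.18²; (x + 122.7)² + (y − 89.2)² = 253.31².
Subtracting the PAS equation from the HLID and ISA equations removes the quadratic terms:
256.8 x + 253.4 y = 2769.84
-82.6 x + 314.2 y = -27363.16
Solving the 2×2 system: x ≈ 76.8, y ≈ -66.9 km.
Check against PAS (with the unrounded x, y): √((x + 81.4)²+(y + 67.9)²) = 158.20 ≈ 158.20 km. ✓

x ≈ 76.8 km, y ≈ -66.9 km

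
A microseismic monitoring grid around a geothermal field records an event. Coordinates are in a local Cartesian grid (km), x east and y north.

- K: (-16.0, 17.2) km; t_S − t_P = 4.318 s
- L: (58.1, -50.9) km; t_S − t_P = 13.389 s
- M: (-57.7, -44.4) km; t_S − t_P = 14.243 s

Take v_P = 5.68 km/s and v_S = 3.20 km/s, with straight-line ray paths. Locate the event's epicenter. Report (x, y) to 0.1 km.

Distance from S−P lag: d = Δt · v_P v_S / (v_P − v_S) = Δt · (5.68·3.20)/(5.68−3.20) ≈ 7.3290·Δt.
So d_K = 31.65, d_L = 98.13, d_M = 104.39 km.
Circle about each station: (x + 16.0)² + (y − 17.2)² = 31.65²; (x − 58.1)² + (y + 50.9)² = 98.13²; (x + 57.7)² + (y + 44.4)² = 104.39².
Subtracting the K equation from the L and M equations removes the quadratic terms:
148.2 x − 136.2 y = -3213.19
-83.4 x − 123.2 y = -5146.74
Solving the 2×2 system: x ≈ 10.3, y ≈ 34.8 km.
Check against K (with the unrounded x, y): √((x + 16.0)²+(y − 17.2)²) = 31.65 ≈ 31.65 km. ✓

(10.3, 34.8)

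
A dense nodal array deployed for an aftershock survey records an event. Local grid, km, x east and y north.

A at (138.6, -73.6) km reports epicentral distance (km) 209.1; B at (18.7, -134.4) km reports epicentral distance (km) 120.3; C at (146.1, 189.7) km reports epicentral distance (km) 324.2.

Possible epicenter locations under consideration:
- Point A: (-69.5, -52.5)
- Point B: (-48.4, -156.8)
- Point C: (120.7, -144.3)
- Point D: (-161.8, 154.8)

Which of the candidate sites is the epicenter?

Point A

For each candidate, compare |candidate − station| to the reported distance:
Point A: residuals A 0.1, B 0.1, C 0.1 → max 0.1 km
Point B: residuals A 4.4, B 49.6, C 73.2 → max 73.2 km
Point C: residuals A 136.2, B 17.8, C 10.8 → max 136.2 km
Point D: residuals A 168.3, B 220.6, C 14.3 → max 220.6 km
Only Point A has all residuals ≈ 0.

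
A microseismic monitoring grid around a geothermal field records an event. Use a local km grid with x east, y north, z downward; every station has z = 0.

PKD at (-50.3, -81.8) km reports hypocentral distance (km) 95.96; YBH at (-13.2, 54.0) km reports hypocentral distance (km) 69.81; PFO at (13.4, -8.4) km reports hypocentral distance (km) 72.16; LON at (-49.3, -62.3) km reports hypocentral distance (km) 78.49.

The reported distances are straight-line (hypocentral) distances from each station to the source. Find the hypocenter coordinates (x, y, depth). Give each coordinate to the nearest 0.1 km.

(-45.8, 5.9, 38.7)

Each station gives a sphere (x−x_i)² + (y−y_i)² + z² = d_i² (stations at z=0).
Subtracting the PKD sphere from YBH and PFO: z² cancels, leaving linear equations in x and y:
74.2 x + 271.6 y = -1796.20
127.4 x + 146.8 y = -4969.95
Solving: x ≈ -45.811, y ≈ 5.902 km (keep extra digits for the depth step; rounded: -45.8, 5.9).
Then from the PKD sphere: z² = 95.96² − (x + 50.3)² − (y + 81.8)² with x = -45.811, y = 5.902, so z ≈ 38.685 ≈ 38.7 km.
Check against LON (with the unrounded solution): distance 78.49 ≈ 78.49 km. ✓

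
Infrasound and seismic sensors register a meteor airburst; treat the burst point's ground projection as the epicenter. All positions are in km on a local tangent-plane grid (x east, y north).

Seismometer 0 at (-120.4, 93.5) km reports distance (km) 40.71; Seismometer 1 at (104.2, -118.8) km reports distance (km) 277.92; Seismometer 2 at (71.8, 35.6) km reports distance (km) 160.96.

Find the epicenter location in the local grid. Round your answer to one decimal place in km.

Circle about each station: (x + 120.4)² + (y − 93.5)² = 40.71²; (x − 104.2)² + (y + 118.8)² = 277.92²; (x − 71.8)² + (y − 35.6)² = 160.96².
Subtracting the Seismometer 0 equation from the Seismometer 1 and Seismometer 2 equations removes the quadratic terms:
449.2 x − 424.6 y = -73849.55
384.4 x − 115.8 y = -41066.63
Solving the 2×2 system: x ≈ -79.9, y ≈ 89.4 km.

-79.9 km east, 89.4 km north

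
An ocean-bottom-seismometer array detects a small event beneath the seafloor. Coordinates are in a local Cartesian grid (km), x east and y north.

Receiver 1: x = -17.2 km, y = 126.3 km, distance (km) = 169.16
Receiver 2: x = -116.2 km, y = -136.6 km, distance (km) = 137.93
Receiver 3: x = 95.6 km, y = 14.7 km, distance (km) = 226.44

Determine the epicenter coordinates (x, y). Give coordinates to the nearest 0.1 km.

(-130.4, 0.6)

Circle about each station: (x + 17.2)² + (y − 126.3)² = 169.16²; (x + 116.2)² + (y + 136.6)² = 137.93²; (x − 95.6)² + (y − 14.7)² = 226.44².
Subtracting the Receiver 1 equation from the Receiver 2 and Receiver 3 equations removes the quadratic terms:
-198.0 x − 525.8 y = 25504.89
225.6 x − 223.2 y = -29552.05
Solving the 2×2 system: x ≈ -130.4, y ≈ 0.6 km.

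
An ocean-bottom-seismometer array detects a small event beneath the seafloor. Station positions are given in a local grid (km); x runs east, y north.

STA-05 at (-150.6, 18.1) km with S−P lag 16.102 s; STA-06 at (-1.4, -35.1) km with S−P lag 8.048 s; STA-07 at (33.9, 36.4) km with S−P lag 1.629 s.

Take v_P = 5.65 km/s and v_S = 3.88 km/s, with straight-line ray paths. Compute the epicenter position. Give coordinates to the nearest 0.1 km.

45.8 km east, 52.7 km north

Distance from S−P lag: d = Δt · v_P v_S / (v_P − v_S) = Δt · (5.65·3.88)/(5.65−3.88) ≈ 12.3853·Δt.
So d_STA-05 = 199.43, d_STA-06 = 99.68, d_STA-07 = 20.18 km.
Circle about each station: (x + 150.6)² + (y − 18.1)² = 199.43²; (x + 1.4)² + (y + 35.1)² = 99.68²; (x − 33.9)² + (y − 36.4)² = 20.18².
Subtracting pairs of circle equations eliminates x²+y² and gives linear equations (the radical axes):
298.4 x − 106.4 y = 8062.22
369.0 x + 36.6 y = 18831.29
Solving the 2×2 system: x ≈ 45.8, y ≈ 52.7 km.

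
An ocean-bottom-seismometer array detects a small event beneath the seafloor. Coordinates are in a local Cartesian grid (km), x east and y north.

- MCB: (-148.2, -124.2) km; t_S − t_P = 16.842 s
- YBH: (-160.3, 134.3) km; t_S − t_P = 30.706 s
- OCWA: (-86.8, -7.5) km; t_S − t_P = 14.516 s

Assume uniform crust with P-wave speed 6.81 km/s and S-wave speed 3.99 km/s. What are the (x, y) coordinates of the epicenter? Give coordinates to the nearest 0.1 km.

Distance from S−P lag: d = Δt · v_P v_S / (v_P − v_S) = Δt · (6.81·3.99)/(6.81−3.99) ≈ 9.6354·Δt.
So d_MCB = 162.28, d_YBH = 295.87, d_OCWA = 139.87 km.
Circle about each station: (x + 148.2)² + (y + 124.2)² = 162.28²; (x + 160.3)² + (y − 134.3)² = 295.87²; (x + 86.8)² + (y + 7.5)² = 139.87².
Subtracting the MCB equation from the YBH and OCWA equations removes the quadratic terms:
-24.2 x + 517.0 y = -54860.56
122.8 x + 233.4 y = -23027.21
Solving the 2×2 system: x ≈ 13.0, y ≈ -105.5 km.

(13.0, -105.5)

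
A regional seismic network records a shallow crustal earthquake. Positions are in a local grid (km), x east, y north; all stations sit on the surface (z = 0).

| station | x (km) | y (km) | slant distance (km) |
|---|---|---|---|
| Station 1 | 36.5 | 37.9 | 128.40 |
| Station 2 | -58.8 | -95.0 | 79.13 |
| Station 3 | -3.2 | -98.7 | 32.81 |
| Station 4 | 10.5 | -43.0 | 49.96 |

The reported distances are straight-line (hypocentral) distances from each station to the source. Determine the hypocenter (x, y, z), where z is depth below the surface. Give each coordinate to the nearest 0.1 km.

Each station gives a sphere (x−x_i)² + (y−y_i)² + z² = d_i² (stations at z=0).
Subtracting the Station 1 sphere from Station 2 and Station 3: z² cancels, leaving linear equations in x and y:
-190.6 x − 265.8 y = 19938.78
-79.4 x − 273.2 y = 22393.33
Solving: x ≈ 16.303, y ≈ -86.705 km (keep extra digits for the depth step; rounded: 16.3, -86.7).
Then from the Station 1 sphere: z² = 128.40² − (x − 36.5)² − (y − 37.9)² with x = 16.303, y = -86.705, so z ≈ 23.500 ≈ 23.5 km.

(16.3, -86.7, 23.5)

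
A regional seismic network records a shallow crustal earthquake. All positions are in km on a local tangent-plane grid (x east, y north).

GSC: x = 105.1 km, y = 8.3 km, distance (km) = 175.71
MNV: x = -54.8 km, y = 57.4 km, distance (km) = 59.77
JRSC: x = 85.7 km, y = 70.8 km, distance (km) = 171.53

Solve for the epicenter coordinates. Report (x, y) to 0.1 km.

Circle about each station: (x − 105.1)² + (y − 8.3)² = 175.71²; (x + 54.8)² + (y − 57.4)² = 59.77²; (x − 85.7)² + (y − 70.8)² = 171.53².
Subtracting the GSC equation from the MNV and JRSC equations removes the quadratic terms:
-319.8 x + 98.2 y = 22484.45
-38.8 x + 125.0 y = 2693.69
Solving the 2×2 system: x ≈ -70.4, y ≈ -0.3 km.

(-70.4, -0.3)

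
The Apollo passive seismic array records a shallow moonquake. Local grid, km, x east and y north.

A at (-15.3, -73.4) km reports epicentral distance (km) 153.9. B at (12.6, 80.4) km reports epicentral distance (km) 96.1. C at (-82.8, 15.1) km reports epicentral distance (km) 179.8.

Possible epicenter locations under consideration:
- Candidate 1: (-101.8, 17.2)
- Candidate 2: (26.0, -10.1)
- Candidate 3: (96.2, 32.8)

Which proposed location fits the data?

Candidate 3

For each candidate, compare |candidate − station| to the reported distance:
Candidate 1: residuals A 28.6, B 34.6, C 160.7 → max 160.7 km
Candidate 2: residuals A 78.3, B 4.6, C 68.1 → max 78.3 km
Candidate 3: residuals A 0.1, B 0.1, C 0.1 → max 0.1 km
Only Candidate 3 has all residuals ≈ 0.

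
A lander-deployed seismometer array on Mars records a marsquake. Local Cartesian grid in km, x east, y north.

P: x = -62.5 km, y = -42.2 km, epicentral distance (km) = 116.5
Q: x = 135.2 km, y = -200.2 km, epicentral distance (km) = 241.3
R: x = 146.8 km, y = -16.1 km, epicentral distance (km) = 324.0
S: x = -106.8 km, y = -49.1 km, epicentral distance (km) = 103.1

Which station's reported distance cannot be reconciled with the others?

R

Solve using three stations at a time. Using P, Q, S (subtract circle equations pairwise → linear system) gives (x, y) ≈ (-101.3, -152.1).
Distances from that point to each station vs reported:
  P: calculated 116.5 vs reported 116.5 → residual 0.0 km
  Q: calculated 241.3 vs reported 241.3 → residual 0.0 km
  R: calculated 282.9 vs reported 324.0 → residual 41.1 km
  S: calculated 103.2 vs reported 103.1 → residual 0.1 km
P, Q, S are mutually consistent (residuals ≈ 0); R is off by 41.1 km.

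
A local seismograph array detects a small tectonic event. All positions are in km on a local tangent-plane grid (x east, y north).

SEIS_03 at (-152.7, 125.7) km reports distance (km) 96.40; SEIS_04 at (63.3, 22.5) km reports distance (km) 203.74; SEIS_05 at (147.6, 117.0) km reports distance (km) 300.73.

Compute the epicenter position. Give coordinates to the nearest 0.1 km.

Circle about each station: (x + 152.7)² + (y − 125.7)² = 96.40²; (x − 63.3)² + (y − 22.5)² = 203.74²; (x − 147.6)² + (y − 117.0)² = 300.73².
Subtracting pairs of circle equations eliminates x²+y² and gives linear equations (the radical axes):
432.0 x − 206.4 y = -66821.67
600.6 x − 17.4 y = -84788.59
Solving the 2×2 system: x ≈ -140.3, y ≈ 30.1 km.

-140.3 km east, 30.1 km north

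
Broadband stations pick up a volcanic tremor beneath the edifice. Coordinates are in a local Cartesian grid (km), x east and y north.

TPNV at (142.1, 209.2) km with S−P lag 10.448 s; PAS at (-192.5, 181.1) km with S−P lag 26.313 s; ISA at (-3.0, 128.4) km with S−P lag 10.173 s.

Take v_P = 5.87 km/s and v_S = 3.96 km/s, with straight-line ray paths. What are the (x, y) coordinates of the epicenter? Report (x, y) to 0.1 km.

Distance from S−P lag: d = Δt · v_P v_S / (v_P − v_S) = Δt · (5.87·3.96)/(5.87−3.96) ≈ 12.1703·Δt.
So d_TPNV = 127.15, d_PAS = 320.24, d_ISA = 123.81 km.
Circle about each station: (x − 142.1)² + (y − 209.2)² = 127.15²; (x + 192.5)² + (y − 181.1)² = 320.24²; (x + 3.0)² + (y − 128.4)² = 123.81².
Subtracting pairs of circle equations eliminates x²+y² and gives linear equations (the radical axes):
-669.2 x − 56.2 y = -80490.13
-290.2 x − 161.6 y = -46623.28
Solving the 2×2 system: x ≈ 113.1, y ≈ 85.4 km.

(113.1, 85.4)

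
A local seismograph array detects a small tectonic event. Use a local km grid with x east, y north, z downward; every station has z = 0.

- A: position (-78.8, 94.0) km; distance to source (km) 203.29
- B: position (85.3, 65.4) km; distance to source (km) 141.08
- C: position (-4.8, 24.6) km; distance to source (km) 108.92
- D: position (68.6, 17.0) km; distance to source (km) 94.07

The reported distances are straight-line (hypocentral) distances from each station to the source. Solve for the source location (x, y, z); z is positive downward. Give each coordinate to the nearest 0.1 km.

Each station gives a sphere (x−x_i)² + (y−y_i)² + z² = d_i² (stations at z=0).
Subtracting the A sphere from B and C: z² cancels, leaving linear equations in x and y:
328.2 x − 57.2 y = 17931.07
148.0 x − 138.8 y = 15046.02
Solving: x ≈ 43.900, y ≈ -61.591 km (keep extra digits for the depth step; rounded: 43.9, -61.6).
Then from the A sphere: z² = 203.29² − (x + 78.8)² − (y − 94.0)² with x = 43.900, y = -61.591, so z ≈ 45.420 ≈ 45.4 km.
Check against D (with the unrounded solution): distance 94.07 ≈ 94.07 km. ✓

x ≈ 43.9 km, y ≈ -61.6 km, depth ≈ 45.4 km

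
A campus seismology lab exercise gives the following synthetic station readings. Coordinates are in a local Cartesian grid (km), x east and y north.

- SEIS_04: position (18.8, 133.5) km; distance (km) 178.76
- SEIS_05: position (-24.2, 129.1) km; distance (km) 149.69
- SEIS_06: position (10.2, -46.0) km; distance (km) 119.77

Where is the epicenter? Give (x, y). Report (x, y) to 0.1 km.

Circle about each station: (x − 18.8)² + (y − 133.5)² = 178.76²; (x + 24.2)² + (y − 129.1)² = 149.69²; (x − 10.2)² + (y + 46.0)² = 119.77².
Subtracting pairs of circle equations eliminates x²+y² and gives linear equations (the radical axes):
-86.0 x − 8.8 y = 8624.80
-17.2 x − 359.0 y = 1654.63
Solving the 2×2 system: x ≈ -100.3, y ≈ 0.2 km.
Check against SEIS_04 (with the unrounded x, y): √((x − 18.8)²+(y − 133.5)²) = 178.76 ≈ 178.76 km. ✓

-100.3 km east, 0.2 km north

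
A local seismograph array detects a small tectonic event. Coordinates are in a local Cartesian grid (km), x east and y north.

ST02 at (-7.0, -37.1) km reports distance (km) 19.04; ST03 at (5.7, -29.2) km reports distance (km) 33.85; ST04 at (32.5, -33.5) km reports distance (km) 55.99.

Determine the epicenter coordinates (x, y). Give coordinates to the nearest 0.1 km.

Circle about each station: (x + 7.0)² + (y + 37.1)² = 19.04²; (x − 5.7)² + (y + 29.2)² = 33.85²; (x − 32.5)² + (y + 33.5)² = 55.99².
Subtracting pairs of circle equations eliminates x²+y² and gives linear equations (the radical axes):
25.4 x + 15.8 y = -1323.58
79.0 x + 7.2 y = -2019.27
Solving the 2×2 system: x ≈ -21.0, y ≈ -50.0 km.

-21.0 km east, -50.0 km north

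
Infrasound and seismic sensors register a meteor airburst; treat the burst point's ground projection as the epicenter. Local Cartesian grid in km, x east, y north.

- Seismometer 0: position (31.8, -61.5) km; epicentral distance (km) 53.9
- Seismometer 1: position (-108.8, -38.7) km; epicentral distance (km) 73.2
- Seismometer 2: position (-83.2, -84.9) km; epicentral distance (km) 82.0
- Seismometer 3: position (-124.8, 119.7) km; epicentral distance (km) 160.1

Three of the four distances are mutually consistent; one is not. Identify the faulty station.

Solve using three stations at a time. Using Seismometer 1, Seismometer 2, Seismometer 3 (subtract circle equations pairwise → linear system) gives (x, y) ≈ (-39.4, -15.7).
Distances from that point to each station vs reported:
  Seismometer 0: calculated 84.7 vs reported 53.9 → residual 30.8 km
  Seismometer 1: calculated 73.1 vs reported 73.2 → residual 0.1 km
  Seismometer 2: calculated 81.9 vs reported 82.0 → residual 0.1 km
  Seismometer 3: calculated 160.0 vs reported 160.1 → residual 0.1 km
Seismometer 1, Seismometer 2, Seismometer 3 are mutually consistent (residuals ≈ 0); Seismometer 0 is off by 30.8 km.

Seismometer 0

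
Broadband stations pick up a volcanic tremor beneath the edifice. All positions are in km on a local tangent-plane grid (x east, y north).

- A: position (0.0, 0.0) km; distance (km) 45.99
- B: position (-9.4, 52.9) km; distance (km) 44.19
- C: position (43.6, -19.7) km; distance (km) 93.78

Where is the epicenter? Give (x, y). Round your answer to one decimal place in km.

Circle about each station: x² + y² = 45.99²; (x + 9.4)² + (y − 52.9)² = 44.19²; (x − 43.6)² + (y + 19.7)² = 93.78².
Subtracting pairs of circle equations eliminates x²+y² and gives linear equations (the radical axes):
-18.8 x + 105.8 y = 3049.09
87.2 x − 39.4 y = -4390.56
Solving the 2×2 system: x ≈ -40.6, y ≈ 21.6 km.

(-40.6, 21.6)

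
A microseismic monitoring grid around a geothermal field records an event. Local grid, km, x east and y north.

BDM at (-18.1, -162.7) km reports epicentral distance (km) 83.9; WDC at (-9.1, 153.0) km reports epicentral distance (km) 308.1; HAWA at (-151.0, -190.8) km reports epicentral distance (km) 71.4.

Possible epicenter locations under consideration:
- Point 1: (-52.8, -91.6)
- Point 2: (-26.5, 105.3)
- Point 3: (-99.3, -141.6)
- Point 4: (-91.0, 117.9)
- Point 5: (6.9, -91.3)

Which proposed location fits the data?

For each candidate, compare |candidate − station| to the reported distance:
Point 1: residuals BDM 4.8, WDC 59.6, HAWA 68.2 → max 68.2 km
Point 2: residuals BDM 184.2, WDC 257.3, HAWA 249.8 → max 257.3 km
Point 3: residuals BDM 0.0, WDC 0.0, HAWA 0.0 → max 0.0 km
Point 4: residuals BDM 206.0, WDC 219.0, HAWA 243.1 → max 243.1 km
Point 5: residuals BDM 8.2, WDC 63.3, HAWA 115.2 → max 115.2 km
Only Point 3 has all residuals ≈ 0.

Point 3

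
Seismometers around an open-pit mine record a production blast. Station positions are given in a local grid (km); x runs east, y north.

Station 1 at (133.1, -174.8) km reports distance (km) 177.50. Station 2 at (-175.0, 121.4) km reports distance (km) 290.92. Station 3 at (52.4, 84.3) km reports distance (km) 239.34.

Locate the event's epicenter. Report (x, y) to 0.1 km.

Circle about each station: (x − 133.1)² + (y + 174.8)² = 177.50²; (x + 175.0)² + (y − 121.4)² = 290.92²; (x − 52.4)² + (y − 84.3)² = 239.34².
Subtracting pairs of circle equations eliminates x²+y² and gives linear equations (the radical axes):
-616.2 x + 592.4 y = -56035.89
-161.4 x + 518.2 y = -64195.79
Solving the 2×2 system: x ≈ -40.2, y ≈ -136.4 km.

x ≈ -40.2 km, y ≈ -136.4 km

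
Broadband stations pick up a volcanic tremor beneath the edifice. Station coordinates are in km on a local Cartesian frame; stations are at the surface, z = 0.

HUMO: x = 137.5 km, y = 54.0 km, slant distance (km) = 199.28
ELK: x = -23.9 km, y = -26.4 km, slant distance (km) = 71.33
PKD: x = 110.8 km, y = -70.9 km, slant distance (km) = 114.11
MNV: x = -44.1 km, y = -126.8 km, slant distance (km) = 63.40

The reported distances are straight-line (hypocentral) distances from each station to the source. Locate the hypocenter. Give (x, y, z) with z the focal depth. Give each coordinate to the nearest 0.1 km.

Each station gives a sphere (x−x_i)² + (y−y_i)² + z² = d_i² (stations at z=0).
Subtracting the HUMO sphere from ELK and PKD: z² cancels, leaving linear equations in x and y:
-322.8 x − 160.8 y = 14070.47
-53.4 x − 249.8 y = 22172.63
Solving: x ≈ 0.702, y ≈ -88.912 km (keep extra digits for the depth step; rounded: 0.7, -88.9).
Then from the HUMO sphere: z² = 199.28² − (x − 137.5)² − (y − 54.0)² with x = 0.702, y = -88.912, so z ≈ 23.979 ≈ 24.0 km.
Check against MNV (with the unrounded solution): distance 63.39 ≈ 63.40 km. ✓

(0.7, -88.9, 24.0)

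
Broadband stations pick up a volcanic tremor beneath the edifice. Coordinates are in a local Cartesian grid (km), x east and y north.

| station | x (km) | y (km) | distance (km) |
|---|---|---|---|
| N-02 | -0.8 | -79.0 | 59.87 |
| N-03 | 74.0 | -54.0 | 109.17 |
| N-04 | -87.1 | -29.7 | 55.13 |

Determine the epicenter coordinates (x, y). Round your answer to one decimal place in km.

Circle about each station: (x + 0.8)² + (y + 79.0)² = 59.87²; (x − 74.0)² + (y + 54.0)² = 109.17²; (x + 87.1)² + (y + 29.7)² = 55.13².
Subtracting the N-02 equation from the N-03 and N-04 equations removes the quadratic terms:
149.6 x + 50.0 y = -6183.31
-172.6 x + 98.6 y = 2771.96
Solving the 2×2 system: x ≈ -32.0, y ≈ -27.9 km.

(-32.0, -27.9)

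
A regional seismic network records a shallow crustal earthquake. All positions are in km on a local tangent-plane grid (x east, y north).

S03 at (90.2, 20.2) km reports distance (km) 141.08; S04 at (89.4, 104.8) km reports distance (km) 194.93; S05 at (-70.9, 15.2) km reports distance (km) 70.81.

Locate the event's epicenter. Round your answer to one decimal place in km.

(-34.6, -45.6)

Circle about each station: (x − 90.2)² + (y − 20.2)² = 141.08²; (x − 89.4)² + (y − 104.8)² = 194.93²; (x + 70.9)² + (y − 15.2)² = 70.81².
Subtracting the S03 equation from the S04 and S05 equations removes the quadratic terms:
-1.6 x + 169.2 y = -7662.82
-322.2 x − 10.0 y = 11603.28
Solving the 2×2 system: x ≈ -34.6, y ≈ -45.6 km.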